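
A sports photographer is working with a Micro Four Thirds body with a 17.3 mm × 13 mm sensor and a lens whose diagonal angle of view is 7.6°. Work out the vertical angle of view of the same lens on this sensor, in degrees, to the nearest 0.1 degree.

4.6°

Sensor diagonal = √(17.3² + 13²) = √468.2900 ≈ 21.6400 mm.
From the diagonal AOV: f = 21.6400 / (2·tan(3.8°)) = 21.6400 / 0.13284 ≈ 162.9030 mm.
Vertical AOV = 2·arctan(13 / (2 × 162.9030)) = 2·arctan(0.03990) ≈ 4.5699°.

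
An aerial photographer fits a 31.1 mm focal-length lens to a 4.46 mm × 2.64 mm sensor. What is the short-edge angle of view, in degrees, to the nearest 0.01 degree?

4.86°

Angle of view α = 2·arctan(h/2f) with h = 2.64 mm and f = 31.1 mm.
h/2f = 0.04244; arctan(0.04244) ≈ 2.4304°, so α ≈ 4.8608°.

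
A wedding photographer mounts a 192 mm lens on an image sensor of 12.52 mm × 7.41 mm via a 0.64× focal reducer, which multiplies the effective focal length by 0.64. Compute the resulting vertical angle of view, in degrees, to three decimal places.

Effective focal length f = 192 × 0.64 = 122.88 mm.
α = 2·arctan(7.41 / (2 × 122.88)) = 2·arctan(0.03015) ≈ 3.4540°.

3.454°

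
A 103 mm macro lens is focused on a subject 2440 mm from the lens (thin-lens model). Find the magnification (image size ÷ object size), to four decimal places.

0.0441×

Thin lens: 1/f = 1/dₒ + 1/dᵢ → 1/dᵢ = 1/103 − 1/2440 = 0.0092989 mm⁻¹, so dᵢ ≈ 107.5396 mm.
Magnification m = dᵢ/dₒ = 107.5396/2440 ≈ 0.04407.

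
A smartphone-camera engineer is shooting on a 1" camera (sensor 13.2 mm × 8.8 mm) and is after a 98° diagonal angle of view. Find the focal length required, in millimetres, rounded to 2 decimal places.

6.90 mm

Sensor diagonal = √(13.2² + 8.8²) = √251.6800 ≈ 15.8644 mm.
From α = 2·arctan(d/2f) we get f = d / (2·tan(α/2)).
With d = 15.8644 mm and α/2 = 49°, tan(α/2) ≈ 1.15037, so f ≈ 15.8644 / 2.30074 ≈ 6.8954 mm.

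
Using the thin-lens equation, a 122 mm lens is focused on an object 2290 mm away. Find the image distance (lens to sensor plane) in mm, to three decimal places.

1/dᵢ = 1/f − 1/dₒ = 1/122 − 1/2290 = 0.0077600 mm⁻¹.
dᵢ = 1/0.0077600 ≈ 128.8653 mm.

128.865 mm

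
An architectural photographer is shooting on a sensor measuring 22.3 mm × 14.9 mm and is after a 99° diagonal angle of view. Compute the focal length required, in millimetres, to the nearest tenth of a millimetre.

Sensor diagonal = √(22.3² + 14.9²) = √719.3000 ≈ 26.8198 mm.
From α = 2·arctan(d/2f) we get f = d / (2·tan(α/2)).
With d = 26.8198 mm and α/2 = 49.5°, tan(α/2) ≈ 1.17085, so f ≈ 26.8198 / 2.34170 ≈ 11.4531 mm.

11.5 mm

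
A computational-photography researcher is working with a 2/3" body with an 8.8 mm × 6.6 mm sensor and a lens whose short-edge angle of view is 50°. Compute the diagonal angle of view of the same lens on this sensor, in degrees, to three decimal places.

From the short-edge AOV: f = 6.6 / (2·tan(25°)) = 6.6 / 0.93262 ≈ 7.0769 mm.
Sensor diagonal = √(8.8² + 6.6²) = √121.0000 ≈ 11.0000 mm.
Diagonal AOV = 2·arctan(11.0000 / (2 × 7.0769)) = 2·arctan(0.77718) ≈ 75.7072°.

75.707°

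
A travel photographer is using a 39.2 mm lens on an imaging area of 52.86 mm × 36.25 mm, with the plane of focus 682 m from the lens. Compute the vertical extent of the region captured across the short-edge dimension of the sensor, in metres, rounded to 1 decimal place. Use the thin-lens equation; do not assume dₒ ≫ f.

630.6 m

dₒ: 682 m = 682000 mm.
Similar triangles through the lens centre give W/dₒ = h/dᵢ; with 1/f = 1/dₒ + 1/dᵢ this gives W = h·(dₒ − f)/f.
W = 36.25 mm × (682000 − 39.2) / 39.2 = 36.25 × 17396.9592 ≈ 630639.770 mm = 630.64 m.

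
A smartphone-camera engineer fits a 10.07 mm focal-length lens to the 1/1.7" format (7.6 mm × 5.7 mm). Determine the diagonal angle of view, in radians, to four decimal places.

0.8815 rad

Sensor diagonal = √(7.6² + 5.7²) = √90.2500 ≈ 9.5000 mm.
Angle of view α = 2·arctan(d/2f) with d = 9.5000 mm and f = 10.07 mm.
d/2f = 0.47170; arctan(0.47170) ≈ 0.4408 rad, so α ≈ 0.8815 rad.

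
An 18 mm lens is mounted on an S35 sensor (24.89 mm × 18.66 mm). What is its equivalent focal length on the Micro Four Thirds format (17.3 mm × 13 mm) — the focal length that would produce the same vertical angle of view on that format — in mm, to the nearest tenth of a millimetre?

12.5 mm

Equal angle of view means equal height/f ratio, so f₂ = f₁ · (height₂/height₁) = 18 × 13/18.66.
f₂ = 18 × 0.69668 ≈ 12.540 mm.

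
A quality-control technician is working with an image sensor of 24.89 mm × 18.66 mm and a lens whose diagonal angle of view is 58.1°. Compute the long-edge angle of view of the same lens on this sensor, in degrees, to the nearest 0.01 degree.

47.92°

Sensor diagonal = √(24.89² + 18.66²) = √967.7077 ≈ 31.1080 mm.
From the diagonal AOV: f = 31.1080 / (2·tan(29.05°)) = 31.1080 / 1.11090 ≈ 28.0025 mm.
Long-edge AOV = 2·arctan(24.89 / (2 × 28.0025)) = 2·arctan(0.44442) ≈ 47.9231°.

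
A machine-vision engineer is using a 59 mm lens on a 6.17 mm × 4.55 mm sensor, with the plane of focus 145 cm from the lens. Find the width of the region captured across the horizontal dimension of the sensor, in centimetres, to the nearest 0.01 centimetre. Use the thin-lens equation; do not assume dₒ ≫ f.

dₒ: 145 cm = 1450 mm.
Similar triangles through the lens centre give W/dₒ = w/dᵢ; with 1/f = 1/dₒ + 1/dᵢ this gives W = w·(dₒ − f)/f.
W = 6.17 mm × (1450 − 59) / 59 = 6.17 × 23.5763 ≈ 145.466 mm = 14.5466 cm.

14.55 cm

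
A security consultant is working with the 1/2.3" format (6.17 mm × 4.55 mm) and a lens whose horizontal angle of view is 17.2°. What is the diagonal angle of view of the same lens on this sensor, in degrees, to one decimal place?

21.3°

From the horizontal AOV: f = 6.17 / (2·tan(8.6°)) = 6.17 / 0.30247 ≈ 20.3986 mm.
Sensor diagonal = √(6.17² + 4.55²) = √58.7714 ≈ 7.6663 mm.
Diagonal AOV = 2·arctan(7.6663 / (2 × 20.3986)) = 2·arctan(0.18791) ≈ 21.2848°.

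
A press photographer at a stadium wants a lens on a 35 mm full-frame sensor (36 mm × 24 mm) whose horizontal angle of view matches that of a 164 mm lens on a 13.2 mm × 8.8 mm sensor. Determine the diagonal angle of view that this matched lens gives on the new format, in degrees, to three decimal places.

Equal horizontal AOV ⇒ f₂ = f₁ · 36/13.2 = 164 × 2.72727 ≈ 447.2727 mm.
Sensor diagonal = √(36² + 24²) = √1872.0000 ≈ 43.2666 mm.
Diagonal AOV on the new format = 2·arctan(43.2666 / (2 × 447.2727)) = 2·arctan(0.04837) ≈ 5.5382°.

5.538°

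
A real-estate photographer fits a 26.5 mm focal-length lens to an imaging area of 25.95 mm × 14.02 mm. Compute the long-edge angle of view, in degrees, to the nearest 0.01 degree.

52.17°

Angle of view α = 2·arctan(w/2f) with w = 25.95 mm and f = 26.5 mm.
w/2f = 0.48962; arctan(0.48962) ≈ 26.0874°, so α ≈ 52.1748°.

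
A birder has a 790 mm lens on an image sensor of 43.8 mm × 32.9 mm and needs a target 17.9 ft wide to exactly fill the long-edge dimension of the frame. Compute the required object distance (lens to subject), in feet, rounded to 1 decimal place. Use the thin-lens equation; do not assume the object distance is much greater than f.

325.4 ft

W: 17.9 ft × 304.8 mm/ft = 5455.92 mm.
Magnification m = w/W = dᵢ/dₒ; combined with 1/f = 1/dₒ + 1/dᵢ this gives dₒ = f·(1 + W/w).
dₒ = 790 mm × (1 + 5455.92/43.8) = 790 × 125.5644 ≈ 99195.860 mm = 99195.860/304.8 ft = 325.446 ft.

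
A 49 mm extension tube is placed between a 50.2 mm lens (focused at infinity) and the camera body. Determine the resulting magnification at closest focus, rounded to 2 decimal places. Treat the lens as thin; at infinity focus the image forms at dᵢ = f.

The tube moves the image plane from f to f + e, so dᵢ = 50.2 + 49 = 99.2 mm. Focus is achieved when 1/f = 1/dₒ + 1/dᵢ, giving dₒ = 1/(1/f − 1/(f+e)).
Magnification m = dᵢ/dₒ = (f+e)·(1/f − 1/(f+e)) = e/f = 49/50.2 ≈ 0.9761.

0.98×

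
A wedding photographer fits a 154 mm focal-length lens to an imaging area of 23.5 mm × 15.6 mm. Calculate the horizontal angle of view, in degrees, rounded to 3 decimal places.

8.726°

Angle of view α = 2·arctan(w/2f) with w = 23.5 mm and f = 154 mm.
w/2f = 0.07630; arctan(0.07630) ≈ 4.3631°, so α ≈ 8.7263°.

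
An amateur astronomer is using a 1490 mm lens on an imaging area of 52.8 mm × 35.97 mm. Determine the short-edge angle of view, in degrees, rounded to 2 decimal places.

1.38°

Angle of view α = 2·arctan(h/2f) with h = 35.97 mm and f = 1490 mm.
h/2f = 0.01207; arctan(0.01207) ≈ 0.6916°, so α ≈ 1.3831°.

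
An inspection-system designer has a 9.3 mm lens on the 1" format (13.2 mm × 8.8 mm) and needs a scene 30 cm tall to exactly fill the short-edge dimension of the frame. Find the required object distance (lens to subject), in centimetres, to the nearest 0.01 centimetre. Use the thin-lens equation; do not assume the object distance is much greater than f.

W: 30 cm = 300 mm.
Magnification m = h/W = dᵢ/dₒ; combined with 1/f = 1/dₒ + 1/dᵢ this gives dₒ = f·(1 + W/h).
dₒ = 9.3 mm × (1 + 300/8.8) = 9.3 × 35.0909 ≈ 326.345 mm = 32.6345 cm.

32.63 cm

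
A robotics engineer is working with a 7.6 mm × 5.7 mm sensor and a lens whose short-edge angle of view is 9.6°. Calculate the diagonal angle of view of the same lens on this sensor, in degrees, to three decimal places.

From the short-edge AOV: f = 5.7 / (2·tan(4.8°)) = 5.7 / 0.16794 ≈ 33.9397 mm.
Sensor diagonal = √(7.6² + 5.7²) = √90.2500 ≈ 9.5000 mm.
Diagonal AOV = 2·arctan(9.5000 / (2 × 33.9397)) = 2·arctan(0.13995) ≈ 15.9340°.

15.934°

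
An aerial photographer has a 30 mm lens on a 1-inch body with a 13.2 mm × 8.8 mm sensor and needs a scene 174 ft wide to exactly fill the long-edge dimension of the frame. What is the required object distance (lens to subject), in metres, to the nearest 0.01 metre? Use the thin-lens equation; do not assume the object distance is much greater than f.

W: 174 ft × 304.8 mm/ft = 53035.20 mm.
Magnification m = w/W = dᵢ/dₒ; combined with 1/f = 1/dₒ + 1/dᵢ this gives dₒ = f·(1 + W/w).
dₒ = 30 mm × (1 + 53035.2/13.2) = 30 × 4018.8181 ≈ 120564.542 mm = 120.565 m.

120.56 m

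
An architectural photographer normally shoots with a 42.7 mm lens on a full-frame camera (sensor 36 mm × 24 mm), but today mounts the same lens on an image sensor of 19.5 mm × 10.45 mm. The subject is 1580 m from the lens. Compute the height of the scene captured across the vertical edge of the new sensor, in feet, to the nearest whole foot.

The focal length stays 42.7 mm; the relevant sensor dimension is now h = 10.45 mm. Object distance dₒ = 1580 m = 1.58e+06 mm.
Thin-lens field height W = h·(dₒ − f)/f = 10.45 × (1.58e+06 − 42.7)/42.7 ≈ 386664.023 mm = 386664.023/304.8 ft = 1268.58 ft.

1269 ft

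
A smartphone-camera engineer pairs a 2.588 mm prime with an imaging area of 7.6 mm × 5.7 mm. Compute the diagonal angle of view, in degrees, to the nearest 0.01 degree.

Sensor diagonal = √(7.6² + 5.7²) = √90.2500 ≈ 9.5000 mm.
Angle of view α = 2·arctan(d/2f) with d = 9.5000 mm and f = 2.588 mm.
d/2f = 1.83539; arctan(1.83539) ≈ 61.4166°, so α ≈ 122.8332°.

122.83°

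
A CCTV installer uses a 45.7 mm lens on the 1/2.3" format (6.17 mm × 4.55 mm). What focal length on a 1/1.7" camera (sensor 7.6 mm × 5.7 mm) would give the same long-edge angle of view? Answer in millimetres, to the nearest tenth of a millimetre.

56.3 mm

Equal angle of view means equal width/f ratio, so f₂ = f₁ · (width₂/width₁) = 45.7 × 7.6/6.17.
f₂ = 45.7 × 1.23177 ≈ 56.292 mm.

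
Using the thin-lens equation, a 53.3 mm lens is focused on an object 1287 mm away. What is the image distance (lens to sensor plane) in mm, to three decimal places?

55.603 mm

1/dᵢ = 1/f − 1/dₒ = 1/53.3 − 1/1287 = 0.0179847 mm⁻¹.
dᵢ = 1/0.0179847 ≈ 55.6027 mm.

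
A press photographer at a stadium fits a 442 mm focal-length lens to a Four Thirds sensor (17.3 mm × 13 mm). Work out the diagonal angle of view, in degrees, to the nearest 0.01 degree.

Sensor diagonal = √(17.3² + 13²) = √468.2900 ≈ 21.6400 mm.
Angle of view α = 2·arctan(d/2f) with d = 21.6400 mm and f = 442 mm.
d/2f = 0.02448; arctan(0.02448) ≈ 1.4023°, so α ≈ 2.8046°.

2.80°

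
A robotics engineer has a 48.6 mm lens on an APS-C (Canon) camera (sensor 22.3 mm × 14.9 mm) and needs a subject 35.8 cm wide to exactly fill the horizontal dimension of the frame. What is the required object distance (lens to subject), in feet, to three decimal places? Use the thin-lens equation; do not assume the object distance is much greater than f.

W: 35.8 cm = 358 mm.
Magnification m = w/W = dᵢ/dₒ; combined with 1/f = 1/dₒ + 1/dᵢ this gives dₒ = f·(1 + W/w).
dₒ = 48.6 mm × (1 + 358/22.3) = 48.6 × 17.0538 ≈ 828.815 mm = 828.815/304.8 ft = 2.71921 ft.

2.719 ft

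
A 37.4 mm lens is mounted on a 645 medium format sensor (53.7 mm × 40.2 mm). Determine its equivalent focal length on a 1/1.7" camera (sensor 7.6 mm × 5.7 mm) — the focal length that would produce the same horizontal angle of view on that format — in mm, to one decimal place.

5.3 mm

Equal angle of view means equal width/f ratio, so f₂ = f₁ · (width₂/width₁) = 37.4 × 7.6/53.7.
f₂ = 37.4 × 0.14153 ≈ 5.293 mm.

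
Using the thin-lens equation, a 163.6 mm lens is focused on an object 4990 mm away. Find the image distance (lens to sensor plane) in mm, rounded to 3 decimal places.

169.146 mm

1/dᵢ = 1/f − 1/dₒ = 1/163.6 − 1/4990 = 0.0059121 mm⁻¹.
dᵢ = 1/0.0059121 ≈ 169.1455 mm.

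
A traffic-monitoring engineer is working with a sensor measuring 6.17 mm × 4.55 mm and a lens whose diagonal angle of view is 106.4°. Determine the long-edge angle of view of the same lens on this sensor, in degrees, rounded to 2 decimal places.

94.18°

Sensor diagonal = √(6.17² + 4.55²) = √58.7714 ≈ 7.6663 mm.
From the diagonal AOV: f = 7.6663 / (2·tan(53.2°)) = 7.6663 / 2.67346 ≈ 2.8675 mm.
Long-edge AOV = 2·arctan(6.17 / (2 × 2.8675)) = 2·arctan(1.07583) ≈ 94.1844°.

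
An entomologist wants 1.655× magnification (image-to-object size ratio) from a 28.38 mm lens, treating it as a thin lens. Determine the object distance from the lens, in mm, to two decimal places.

With m = dᵢ/dₒ and 1/f = 1/dₒ + 1/dᵢ, substituting dᵢ = m·dₒ gives 1/f = (1 + 1/m)/dₒ, hence dₒ = f·(1 + 1/m).
dₒ = 28.38 × (1 + 1/1.655) = 28.38 × 1.60423 ≈ 45.528 mm.

45.53 mm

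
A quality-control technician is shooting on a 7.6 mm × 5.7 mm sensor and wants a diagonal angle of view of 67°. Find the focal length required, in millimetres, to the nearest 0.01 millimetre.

7.18 mm

Sensor diagonal = √(7.6² + 5.7²) = √90.2500 ≈ 9.5000 mm.
From α = 2·arctan(d/2f) we get f = d / (2·tan(α/2)).
With d = 9.5000 mm and α/2 = 33.5°, tan(α/2) ≈ 0.66189, so f ≈ 9.5000 / 1.32377 ≈ 7.1765 mm.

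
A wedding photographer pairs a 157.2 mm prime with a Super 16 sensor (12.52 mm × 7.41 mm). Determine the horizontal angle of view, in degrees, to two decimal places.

4.56°

Angle of view α = 2·arctan(w/2f) with w = 12.52 mm and f = 157.2 mm.
w/2f = 0.03982; arctan(0.03982) ≈ 2.2804°, so α ≈ 4.5608°.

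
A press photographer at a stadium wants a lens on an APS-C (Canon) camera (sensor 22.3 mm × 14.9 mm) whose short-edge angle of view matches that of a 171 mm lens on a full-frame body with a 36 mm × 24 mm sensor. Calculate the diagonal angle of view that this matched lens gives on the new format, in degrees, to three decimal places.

14.398°

Equal short-edge AOV ⇒ f₂ = f₁ · 14.9/24 = 171 × 0.62083 ≈ 106.1625 mm.
Sensor diagonal = √(22.3² + 14.9²) = √719.3000 ≈ 26.8198 mm.
Diagonal AOV on the new format = 2·arctan(26.8198 / (2 × 106.1625)) = 2·arctan(0.12631) ≈ 14.3983°.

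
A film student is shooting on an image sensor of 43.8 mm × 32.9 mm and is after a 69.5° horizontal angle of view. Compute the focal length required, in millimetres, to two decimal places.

From α = 2·arctan(w/2f) we get f = w / (2·tan(α/2)).
With w = 43.8 mm and α/2 = 34.75°, tan(α/2) ≈ 0.69372, so f ≈ 43.8 / 1.38745 ≈ 31.5687 mm.

31.57 mm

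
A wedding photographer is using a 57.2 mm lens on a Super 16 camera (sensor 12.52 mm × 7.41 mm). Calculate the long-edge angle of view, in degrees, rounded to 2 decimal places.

Angle of view α = 2·arctan(w/2f) with w = 12.52 mm and f = 57.2 mm.
w/2f = 0.10944; arctan(0.10944) ≈ 6.2456°, so α ≈ 12.4913°.

12.49°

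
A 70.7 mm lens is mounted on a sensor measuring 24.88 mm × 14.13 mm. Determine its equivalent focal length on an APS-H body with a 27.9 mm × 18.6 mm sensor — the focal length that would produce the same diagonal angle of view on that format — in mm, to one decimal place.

82.9 mm

Sensor diagonal = √(24.88² + 14.13²) = √818.6713 ≈ 28.6124 mm.
Sensor diagonal = √(27.9² + 18.6²) = √1124.3700 ≈ 33.5316 mm.
Equal angle of view means equal diagonal/f ratio, so f₂ = f₁ · (diagonal₂/diagonal₁) = 70.7 × 33.5316/28.6124.
f₂ = 70.7 × 1.17193 ≈ 82.855 mm.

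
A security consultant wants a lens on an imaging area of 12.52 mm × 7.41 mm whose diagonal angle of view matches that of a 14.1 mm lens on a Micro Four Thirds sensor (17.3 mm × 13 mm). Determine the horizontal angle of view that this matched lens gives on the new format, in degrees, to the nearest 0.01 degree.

Sensor diagonal = √(17.3² + 13²) = √468.2900 ≈ 21.6400 mm.
Sensor diagonal = √(12.52² + 7.41²) = √211.6585 ≈ 14.5485 mm.
Equal diagonal AOV ⇒ f₂ = f₁ · 14.5485/21.6400 = 14.1 × 0.67230 ≈ 9.4794 mm.
Horizontal AOV on the new format = 2·arctan(12.52 / (2 × 9.4794)) = 2·arctan(0.66038) ≈ 66.8801°.

66.88°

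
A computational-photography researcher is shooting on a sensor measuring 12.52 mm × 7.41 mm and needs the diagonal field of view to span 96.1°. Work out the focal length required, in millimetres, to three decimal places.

6.538 mm

Sensor diagonal = √(12.52² + 7.41²) = √211.6585 ≈ 14.5485 mm.
From α = 2·arctan(d/2f) we get f = d / (2·tan(α/2)).
With d = 14.5485 mm and α/2 = 48.05°, tan(α/2) ≈ 1.11256, so f ≈ 14.5485 / 2.22513 ≈ 6.5383 mm.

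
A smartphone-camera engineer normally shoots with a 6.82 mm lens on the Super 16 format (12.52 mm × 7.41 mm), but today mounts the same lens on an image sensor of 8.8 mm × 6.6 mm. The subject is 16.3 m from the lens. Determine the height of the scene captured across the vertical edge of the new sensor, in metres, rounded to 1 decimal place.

15.8 m

The focal length stays 6.82 mm; the relevant sensor dimension is now h = 6.6 mm. Object distance dₒ = 16.3 m = 16300 mm.
Thin-lens field height W = h·(dₒ − f)/f = 6.6 × (16300 − 6.82)/6.82 ≈ 15767.594 mm = 15.7676 m.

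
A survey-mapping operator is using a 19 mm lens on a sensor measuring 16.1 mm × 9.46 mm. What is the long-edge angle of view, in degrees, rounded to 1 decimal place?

Angle of view α = 2·arctan(w/2f) with w = 16.1 mm and f = 19 mm.
w/2f = 0.42368; arctan(0.42368) ≈ 22.9616°, so α ≈ 45.9232°.

45.9°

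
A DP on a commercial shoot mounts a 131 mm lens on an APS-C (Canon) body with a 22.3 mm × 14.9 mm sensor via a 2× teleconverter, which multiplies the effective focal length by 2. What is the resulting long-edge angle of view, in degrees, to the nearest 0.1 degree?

Effective focal length f = 131 × 2 = 262 mm.
α = 2·arctan(22.3 / (2 × 262)) = 2·arctan(0.04256) ≈ 4.8738°.

4.9°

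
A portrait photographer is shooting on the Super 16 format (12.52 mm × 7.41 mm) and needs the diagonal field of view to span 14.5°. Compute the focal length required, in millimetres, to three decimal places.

Sensor diagonal = √(12.52² + 7.41²) = √211.6585 ≈ 14.5485 mm.
From α = 2·arctan(d/2f) we get f = d / (2·tan(α/2)).
With d = 14.5485 mm and α/2 = 7.25°, tan(α/2) ≈ 0.12722, so f ≈ 14.5485 / 0.25443 ≈ 57.1802 mm.

57.180 mm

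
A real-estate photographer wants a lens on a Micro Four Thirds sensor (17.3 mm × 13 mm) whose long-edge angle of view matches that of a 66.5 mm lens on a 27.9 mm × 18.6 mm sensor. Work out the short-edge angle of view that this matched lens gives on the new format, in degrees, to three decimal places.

Equal long-edge AOV ⇒ f₂ = f₁ · 17.3/27.9 = 66.5 × 0.62007 ≈ 41.2348 mm.
Short-edge AOV on the new format = 2·arctan(13 / (2 × 41.2348)) = 2·arctan(0.15763) ≈ 17.9161°.

17.916°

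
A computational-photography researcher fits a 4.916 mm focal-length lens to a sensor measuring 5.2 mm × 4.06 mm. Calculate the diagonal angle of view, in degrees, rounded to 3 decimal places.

67.723°

Sensor diagonal = √(5.2² + 4.06²) = √43.5236 ≈ 6.5972 mm.
Angle of view α = 2·arctan(d/2f) with d = 6.5972 mm and f = 4.916 mm.
d/2f = 0.67100; arctan(0.67100) ≈ 33.8615°, so α ≈ 67.7230°.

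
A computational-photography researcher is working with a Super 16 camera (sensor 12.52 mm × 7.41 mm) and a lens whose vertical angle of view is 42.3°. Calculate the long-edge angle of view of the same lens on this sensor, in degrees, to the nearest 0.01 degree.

66.34°

From the vertical AOV: f = 7.41 / (2·tan(21.15°)) = 7.41 / 0.77374 ≈ 9.5768 mm.
Long-edge AOV = 2·arctan(12.52 / (2 × 9.5768)) = 2·arctan(0.65366) ≈ 66.3421°.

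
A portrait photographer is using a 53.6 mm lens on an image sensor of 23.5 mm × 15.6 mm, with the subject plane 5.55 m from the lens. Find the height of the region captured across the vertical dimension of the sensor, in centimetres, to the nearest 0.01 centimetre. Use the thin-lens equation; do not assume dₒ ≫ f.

dₒ: 5.55 m = 5550 mm.
Similar triangles through the lens centre give W/dₒ = h/dᵢ; with 1/f = 1/dₒ + 1/dᵢ this gives W = h·(dₒ − f)/f.
W = 15.6 mm × (5550 − 53.6) / 53.6 = 15.6 × 102.5448 ≈ 1599.699 mm = 159.97 cm.

159.97 cm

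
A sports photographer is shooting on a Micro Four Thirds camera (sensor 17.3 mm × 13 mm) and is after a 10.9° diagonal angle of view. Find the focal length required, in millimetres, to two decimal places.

Sensor diagonal = √(17.3² + 13²) = √468.2900 ≈ 21.6400 mm.
From α = 2·arctan(d/2f) we get f = d / (2·tan(α/2)).
With d = 21.6400 mm and α/2 = 5.45°, tan(α/2) ≈ 0.09541, so f ≈ 21.6400 / 0.19082 ≈ 113.4073 mm.

113.41 mm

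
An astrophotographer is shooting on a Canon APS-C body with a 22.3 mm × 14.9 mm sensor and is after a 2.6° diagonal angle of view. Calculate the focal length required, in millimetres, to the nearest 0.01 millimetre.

590.92 mm

Sensor diagonal = √(22.3² + 14.9²) = √719.3000 ≈ 26.8198 mm.
From α = 2·arctan(d/2f) we get f = d / (2·tan(α/2)).
With d = 26.8198 mm and α/2 = 1.3°, tan(α/2) ≈ 0.02269, so f ≈ 26.8198 / 0.04539 ≈ 590.9215 mm.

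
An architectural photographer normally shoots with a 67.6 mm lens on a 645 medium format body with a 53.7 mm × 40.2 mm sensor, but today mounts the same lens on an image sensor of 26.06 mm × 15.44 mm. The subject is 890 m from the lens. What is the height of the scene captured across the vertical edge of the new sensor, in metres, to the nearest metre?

The focal length stays 67.6 mm; the relevant sensor dimension is now h = 15.44 mm. Object distance dₒ = 890 m = 890000 mm.
Thin-lens field height W = h·(dₒ − f)/f = 15.44 × (890000 − 67.6)/67.6 ≈ 203262.667 mm = 203.263 m.

203 m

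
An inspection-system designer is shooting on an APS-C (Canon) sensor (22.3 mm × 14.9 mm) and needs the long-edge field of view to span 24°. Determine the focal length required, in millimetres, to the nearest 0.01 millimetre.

From α = 2·arctan(w/2f) we get f = w / (2·tan(α/2)).
With w = 22.3 mm and α/2 = 12°, tan(α/2) ≈ 0.21256, so f ≈ 22.3 / 0.42511 ≈ 52.4566 mm.

52.46 mm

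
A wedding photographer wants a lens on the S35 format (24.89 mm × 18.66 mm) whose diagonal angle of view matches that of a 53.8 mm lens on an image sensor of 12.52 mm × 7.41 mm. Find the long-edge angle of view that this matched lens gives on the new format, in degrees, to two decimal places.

Sensor diagonal = √(12.52² + 7.41²) = √211.6585 ≈ 14.5485 mm.
Sensor diagonal = √(24.89² + 18.66²) = √967.7077 ≈ 31.1080 mm.
Equal diagonal AOV ⇒ f₂ = f₁ · 31.1080/14.5485 = 53.8 × 2.13823 ≈ 115.0367 mm.
Long-edge AOV on the new format = 2·arctan(24.89 / (2 × 115.0367)) = 2·arctan(0.10818) ≈ 12.3488°.

12.35°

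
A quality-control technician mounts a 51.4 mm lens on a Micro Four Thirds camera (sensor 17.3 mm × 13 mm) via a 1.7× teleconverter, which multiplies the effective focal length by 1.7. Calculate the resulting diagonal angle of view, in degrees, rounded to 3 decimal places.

Effective focal length f = 51.4 × 1.7 = 87.38 mm.
Sensor diagonal = √(17.3² + 13²) = √468.2900 ≈ 21.6400 mm.
α = 2·arctan(21.640 / (2 × 87.38)) = 2·arctan(0.12383) ≈ 14.1177°.

14.118°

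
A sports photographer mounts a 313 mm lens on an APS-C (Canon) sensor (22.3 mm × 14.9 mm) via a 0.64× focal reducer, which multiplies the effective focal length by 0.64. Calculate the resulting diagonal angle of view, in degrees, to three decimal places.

7.660°

Effective focal length f = 313 × 0.64 = 200.32 mm.
Sensor diagonal = √(22.3² + 14.9²) = √719.3000 ≈ 26.8198 mm.
α = 2·arctan(26.820 / (2 × 200.32)) = 2·arctan(0.06694) ≈ 7.6596°.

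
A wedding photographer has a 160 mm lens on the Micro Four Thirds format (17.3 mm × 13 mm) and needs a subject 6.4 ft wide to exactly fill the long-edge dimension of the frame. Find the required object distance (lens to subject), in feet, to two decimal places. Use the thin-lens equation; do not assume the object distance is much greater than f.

59.72 ft

W: 6.4 ft × 304.8 mm/ft = 1950.72 mm.
Magnification m = w/W = dᵢ/dₒ; combined with 1/f = 1/dₒ + 1/dᵢ this gives dₒ = f·(1 + W/w).
dₒ = 160 mm × (1 + 1950.72/17.3) = 160 × 113.7584 ≈ 18201.340 mm = 18201.340/304.8 ft = 59.7157 ft.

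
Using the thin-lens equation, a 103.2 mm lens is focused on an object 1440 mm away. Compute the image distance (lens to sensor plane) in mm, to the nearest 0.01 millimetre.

111.17 mm

1/dᵢ = 1/f − 1/dₒ = 1/103.2 − 1/1440 = 0.0089955 mm⁻¹.
dᵢ = 1/0.0089955 ≈ 111.1670 mm.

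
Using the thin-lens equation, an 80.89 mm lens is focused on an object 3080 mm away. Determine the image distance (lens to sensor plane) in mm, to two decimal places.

1/dᵢ = 1/f − 1/dₒ = 1/80.89 − 1/3080 = 0.0120378 mm⁻¹.
dᵢ = 1/0.0120378 ≈ 83.0717 mm.

83.07 mm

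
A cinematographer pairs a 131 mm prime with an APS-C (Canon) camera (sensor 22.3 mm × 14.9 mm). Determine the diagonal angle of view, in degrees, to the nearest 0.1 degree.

Sensor diagonal = √(22.3² + 14.9²) = √719.3000 ≈ 26.8198 mm.
Angle of view α = 2·arctan(d/2f) with d = 26.8198 mm and f = 131 mm.
d/2f = 0.10237; arctan(0.10237) ≈ 5.8448°, so α ≈ 11.6895°.

11.7°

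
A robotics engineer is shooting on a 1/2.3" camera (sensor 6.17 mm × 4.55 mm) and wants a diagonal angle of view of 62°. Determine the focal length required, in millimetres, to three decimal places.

Sensor diagonal = √(6.17² + 4.55²) = √58.7714 ≈ 7.6663 mm.
From α = 2·arctan(d/2f) we get f = d / (2·tan(α/2)).
With d = 7.6663 mm and α/2 = 31°, tan(α/2) ≈ 0.60086, so f ≈ 7.6663 / 1.20172 ≈ 6.3794 mm.

6.379 mm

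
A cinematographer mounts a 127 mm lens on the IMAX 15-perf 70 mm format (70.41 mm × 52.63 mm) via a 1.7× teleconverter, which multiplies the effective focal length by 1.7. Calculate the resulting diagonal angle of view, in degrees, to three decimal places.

Effective focal length f = 127 × 1.7 = 215.9 mm.
Sensor diagonal = √(70.41² + 52.63²) = √7727.4850 ≈ 87.9061 mm.
α = 2·arctan(87.906 / (2 × 215.9)) = 2·arctan(0.20358) ≈ 23.0141°.

23.014°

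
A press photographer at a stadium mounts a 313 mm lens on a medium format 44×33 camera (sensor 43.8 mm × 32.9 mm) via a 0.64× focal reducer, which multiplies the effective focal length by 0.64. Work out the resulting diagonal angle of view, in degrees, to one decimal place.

15.6°

Effective focal length f = 313 × 0.64 = 200.32 mm.
Sensor diagonal = √(43.8² + 32.9²) = √3000.8500 ≈ 54.7800 mm.
α = 2·arctan(54.780 / (2 × 200.32)) = 2·arctan(0.13673) ≈ 15.5717°.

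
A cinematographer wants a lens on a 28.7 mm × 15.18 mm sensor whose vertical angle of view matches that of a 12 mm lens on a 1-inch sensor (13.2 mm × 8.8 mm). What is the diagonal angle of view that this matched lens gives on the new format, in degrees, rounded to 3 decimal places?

Equal vertical AOV ⇒ f₂ = f₁ · 15.18/8.8 = 12 × 1.72500 ≈ 20.7000 mm.
Sensor diagonal = √(28.7² + 15.18²) = √1054.1224 ≈ 32.4673 mm.
Diagonal AOV on the new format = 2·arctan(32.4673 / (2 × 20.7000)) = 2·arctan(0.78423) ≈ 76.2094°.

76.209°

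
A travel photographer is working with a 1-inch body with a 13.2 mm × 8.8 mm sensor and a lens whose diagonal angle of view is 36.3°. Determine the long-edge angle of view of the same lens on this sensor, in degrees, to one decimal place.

30.5°

Sensor diagonal = √(13.2² + 8.8²) = √251.6800 ≈ 15.8644 mm.
From the diagonal AOV: f = 15.8644 / (2·tan(18.15°)) = 15.8644 / 0.65563 ≈ 24.1971 mm.
Long-edge AOV = 2·arctan(13.2 / (2 × 24.1971)) = 2·arctan(0.27276) ≈ 30.5137°.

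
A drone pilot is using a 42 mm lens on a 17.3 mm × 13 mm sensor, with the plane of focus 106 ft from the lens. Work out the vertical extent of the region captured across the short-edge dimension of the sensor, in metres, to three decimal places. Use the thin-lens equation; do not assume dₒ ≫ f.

9.987 m

dₒ: 106 ft × 304.8 mm/ft = 32308.80 mm.
Similar triangles through the lens centre give W/dₒ = h/dᵢ; with 1/f = 1/dₒ + 1/dᵢ this gives W = h·(dₒ − f)/f.
W = 13 mm × (32308.8 − 42) / 42 = 13 × 768.2571 ≈ 9987.343 mm = 9.98734 m.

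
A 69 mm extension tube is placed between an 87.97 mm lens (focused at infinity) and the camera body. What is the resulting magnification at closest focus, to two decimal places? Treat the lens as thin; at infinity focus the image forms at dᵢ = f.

The tube moves the image plane from f to f + e, so dᵢ = 87.97 + 69 = 156.97 mm. Focus is achieved when 1/f = 1/dₒ + 1/dᵢ, giving dₒ = 1/(1/f − 1/(f+e)).
Magnification m = dᵢ/dₒ = (f+e)·(1/f − 1/(f+e)) = e/f = 69/87.97 ≈ 0.7844.

0.78×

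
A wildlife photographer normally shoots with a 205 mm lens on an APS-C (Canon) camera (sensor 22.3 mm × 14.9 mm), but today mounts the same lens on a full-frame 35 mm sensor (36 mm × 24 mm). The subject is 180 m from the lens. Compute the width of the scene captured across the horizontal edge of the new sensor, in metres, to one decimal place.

31.6 m

The focal length stays 205 mm; the relevant sensor dimension is now w = 36 mm. Object distance dₒ = 180 m = 180000 mm.
Thin-lens field width W = w·(dₒ − f)/f = 36 × (180000 − 205)/205 ≈ 31573.756 mm = 31.5738 m.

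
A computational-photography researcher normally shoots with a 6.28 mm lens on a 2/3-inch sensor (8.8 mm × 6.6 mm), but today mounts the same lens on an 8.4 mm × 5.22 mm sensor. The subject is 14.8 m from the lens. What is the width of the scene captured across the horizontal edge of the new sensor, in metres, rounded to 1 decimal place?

The focal length stays 6.28 mm; the relevant sensor dimension is now w = 8.4 mm. Object distance dₒ = 14.8 m = 14800 mm.
Thin-lens field width W = w·(dₒ − f)/f = 8.4 × (14800 − 6.28)/6.28 ≈ 19787.778 mm = 19.7878 m.

19.8 m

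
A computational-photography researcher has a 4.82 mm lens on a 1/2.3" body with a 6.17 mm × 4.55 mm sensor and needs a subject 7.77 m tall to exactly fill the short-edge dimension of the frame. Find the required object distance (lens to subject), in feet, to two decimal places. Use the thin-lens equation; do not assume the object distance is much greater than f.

W: 7.77 m = 7770 mm.
Magnification m = h/W = dᵢ/dₒ; combined with 1/f = 1/dₒ + 1/dᵢ this gives dₒ = f·(1 + W/h).
dₒ = 4.82 mm × (1 + 7770/4.55) = 4.82 × 1708.6923 ≈ 8235.897 mm = 8235.897/304.8 ft = 27.0207 ft.

27.02 ft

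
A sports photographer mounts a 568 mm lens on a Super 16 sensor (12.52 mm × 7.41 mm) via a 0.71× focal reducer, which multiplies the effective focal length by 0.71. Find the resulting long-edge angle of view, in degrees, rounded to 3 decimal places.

1.779°

Effective focal length f = 568 × 0.71 = 403.28 mm.
α = 2·arctan(12.52 / (2 × 403.28)) = 2·arctan(0.01552) ≈ 1.7786°.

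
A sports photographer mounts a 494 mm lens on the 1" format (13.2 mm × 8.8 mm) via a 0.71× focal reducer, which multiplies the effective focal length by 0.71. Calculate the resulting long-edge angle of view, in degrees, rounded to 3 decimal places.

2.156°

Effective focal length f = 494 × 0.71 = 350.74 mm.
α = 2·arctan(13.2 / (2 × 350.74)) = 2·arctan(0.01882) ≈ 2.1561°.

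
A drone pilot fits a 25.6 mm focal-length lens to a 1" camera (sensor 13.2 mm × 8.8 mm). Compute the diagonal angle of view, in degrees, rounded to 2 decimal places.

34.43°

Sensor diagonal = √(13.2² + 8.8²) = √251.6800 ≈ 15.8644 mm.
Angle of view α = 2·arctan(d/2f) with d = 15.8644 mm and f = 25.6 mm.
d/2f = 0.30985; arctan(0.30985) ≈ 17.2157°, so α ≈ 34.4314°.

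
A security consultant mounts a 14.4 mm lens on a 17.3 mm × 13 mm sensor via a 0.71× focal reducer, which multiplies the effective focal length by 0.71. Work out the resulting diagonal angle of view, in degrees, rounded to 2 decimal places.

93.24°

Effective focal length f = 14.4 × 0.71 = 10.224 mm.
Sensor diagonal = √(17.3² + 13²) = √468.2900 ≈ 21.6400 mm.
α = 2·arctan(21.640 / (2 × 10.224)) = 2·arctan(1.05829) ≈ 93.2446°.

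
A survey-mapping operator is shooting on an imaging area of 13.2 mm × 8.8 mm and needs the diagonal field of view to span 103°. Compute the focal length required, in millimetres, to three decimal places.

6.310 mm

Sensor diagonal = √(13.2² + 8.8²) = √251.6800 ≈ 15.8644 mm.
From α = 2·arctan(d/2f) we get f = d / (2·tan(α/2)).
With d = 15.8644 mm and α/2 = 51.5°, tan(α/2) ≈ 1.25717, so f ≈ 15.8644 / 2.51434 ≈ 6.3096 mm.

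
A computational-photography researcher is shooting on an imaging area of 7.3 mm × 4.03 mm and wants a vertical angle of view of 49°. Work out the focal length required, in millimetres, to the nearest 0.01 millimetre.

From α = 2·arctan(h/2f) we get f = h / (2·tan(α/2)).
With h = 4.03 mm and α/2 = 24.5°, tan(α/2) ≈ 0.45573, so f ≈ 4.03 / 0.91145 ≈ 4.4215 mm.

4.42 mm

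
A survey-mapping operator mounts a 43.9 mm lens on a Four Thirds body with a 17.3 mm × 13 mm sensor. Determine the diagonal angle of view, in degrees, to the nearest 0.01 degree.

27.69°

Sensor diagonal = √(17.3² + 13²) = √468.2900 ≈ 21.6400 mm.
Angle of view α = 2·arctan(d/2f) with d = 21.6400 mm and f = 43.9 mm.
d/2f = 0.24647; arctan(0.24647) ≈ 13.8457°, so α ≈ 27.6914°.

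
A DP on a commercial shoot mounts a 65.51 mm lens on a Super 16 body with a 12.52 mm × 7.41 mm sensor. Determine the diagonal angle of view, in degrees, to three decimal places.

Sensor diagonal = √(12.52² + 7.41²) = √211.6585 ≈ 14.5485 mm.
Angle of view α = 2·arctan(d/2f) with d = 14.5485 mm and f = 65.51 mm.
d/2f = 0.11104; arctan(0.11104) ≈ 6.3362°, so α ≈ 12.6724°.

12.672°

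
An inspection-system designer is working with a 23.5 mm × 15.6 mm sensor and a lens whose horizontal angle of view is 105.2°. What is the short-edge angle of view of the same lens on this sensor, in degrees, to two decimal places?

81.93°

From the horizontal AOV: f = 23.5 / (2·tan(52.6°)) = 23.5 / 2.61589 ≈ 8.9836 mm.
Short-edge AOV = 2·arctan(15.6 / (2 × 8.9836)) = 2·arctan(0.86825) ≈ 81.9325°.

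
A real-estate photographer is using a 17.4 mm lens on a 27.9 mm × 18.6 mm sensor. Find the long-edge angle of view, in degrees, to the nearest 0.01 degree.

Angle of view α = 2·arctan(w/2f) with w = 27.9 mm and f = 17.4 mm.
w/2f = 0.80172; arctan(0.80172) ≈ 38.7200°, so α ≈ 77.4400°.

77.44°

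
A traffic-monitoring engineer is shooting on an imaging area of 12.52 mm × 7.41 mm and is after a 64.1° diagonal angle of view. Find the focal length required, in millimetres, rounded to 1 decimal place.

Sensor diagonal = √(12.52² + 7.41²) = √211.6585 ≈ 14.5485 mm.
From α = 2·arctan(d/2f) we get f = d / (2·tan(α/2)).
With d = 14.5485 mm and α/2 = 32.05°, tan(α/2) ≈ 0.62608, so f ≈ 14.5485 / 1.25217 ≈ 11.6186 mm.

11.6 mm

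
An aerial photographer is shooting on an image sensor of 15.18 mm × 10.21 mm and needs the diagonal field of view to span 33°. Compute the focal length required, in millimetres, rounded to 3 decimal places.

30.880 mm

Sensor diagonal = √(15.18² + 10.21²) = √334.6765 ≈ 18.2942 mm.
From α = 2·arctan(d/2f) we get f = d / (2·tan(α/2)).
With d = 18.2942 mm and α/2 = 16.5°, tan(α/2) ≈ 0.29621, so f ≈ 18.2942 / 0.59243 ≈ 30.8800 mm.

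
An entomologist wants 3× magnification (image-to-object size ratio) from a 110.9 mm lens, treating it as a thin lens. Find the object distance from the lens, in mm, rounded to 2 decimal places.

147.87 mm

With m = dᵢ/dₒ and 1/f = 1/dₒ + 1/dᵢ, substituting dᵢ = m·dₒ gives 1/f = (1 + 1/m)/dₒ, hence dₒ = f·(1 + 1/m).
dₒ = 110.9 × (1 + 1/3) = 110.9 × 1.33333 ≈ 147.867 mm.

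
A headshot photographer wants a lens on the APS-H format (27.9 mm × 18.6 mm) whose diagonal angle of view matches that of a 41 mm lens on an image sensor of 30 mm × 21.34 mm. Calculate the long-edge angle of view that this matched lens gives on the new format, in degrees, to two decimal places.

40.97°

Sensor diagonal = √(30² + 21.34²) = √1355.3956 ≈ 36.8157 mm.
Sensor diagonal = √(27.9² + 18.6²) = √1124.3700 ≈ 33.5316 mm.
Equal diagonal AOV ⇒ f₂ = f₁ · 33.5316/36.8157 = 41 × 0.91080 ≈ 37.3427 mm.
Long-edge AOV on the new format = 2·arctan(27.9 / (2 × 37.3427)) = 2·arctan(0.37357) ≈ 40.9681°.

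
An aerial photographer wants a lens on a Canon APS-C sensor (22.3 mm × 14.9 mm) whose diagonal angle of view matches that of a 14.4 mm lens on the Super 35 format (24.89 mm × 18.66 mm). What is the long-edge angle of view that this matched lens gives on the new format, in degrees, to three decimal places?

Sensor diagonal = √(24.89² + 18.66²) = √967.7077 ≈ 31.1080 mm.
Sensor diagonal = √(22.3² + 14.9²) = √719.3000 ≈ 26.8198 mm.
Equal diagonal AOV ⇒ f₂ = f₁ · 26.8198/31.1080 = 14.4 × 0.86215 ≈ 12.4150 mm.
Long-edge AOV on the new format = 2·arctan(22.3 / (2 × 12.4150)) = 2·arctan(0.89811) ≈ 83.8546°.

83.855°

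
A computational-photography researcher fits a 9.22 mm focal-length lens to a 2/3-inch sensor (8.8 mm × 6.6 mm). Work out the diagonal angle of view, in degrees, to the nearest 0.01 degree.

61.63°

Sensor diagonal = √(8.8² + 6.6²) = √121.0000 ≈ 11.0000 mm.
Angle of view α = 2·arctan(d/2f) with d = 11.0000 mm and f = 9.22 mm.
d/2f = 0.59653; arctan(0.59653) ≈ 30.8173°, so α ≈ 61.6346°.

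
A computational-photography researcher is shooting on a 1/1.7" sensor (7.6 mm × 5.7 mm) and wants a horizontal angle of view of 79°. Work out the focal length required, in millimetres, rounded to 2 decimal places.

4.61 mm

From α = 2·arctan(w/2f) we get f = w / (2·tan(α/2)).
With w = 7.6 mm and α/2 = 39.5°, tan(α/2) ≈ 0.82434, so f ≈ 7.6 / 1.64867 ≈ 4.6098 mm.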